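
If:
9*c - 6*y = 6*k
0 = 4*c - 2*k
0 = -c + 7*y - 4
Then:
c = -8/9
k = -16/9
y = 4/9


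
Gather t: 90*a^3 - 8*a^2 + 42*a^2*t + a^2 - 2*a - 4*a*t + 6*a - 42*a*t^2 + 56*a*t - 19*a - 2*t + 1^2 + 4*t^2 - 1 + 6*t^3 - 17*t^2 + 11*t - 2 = 90*a^3 - 7*a^2 - 15*a + 6*t^3 + t^2*(-42*a - 13) + t*(42*a^2 + 52*a + 9) - 2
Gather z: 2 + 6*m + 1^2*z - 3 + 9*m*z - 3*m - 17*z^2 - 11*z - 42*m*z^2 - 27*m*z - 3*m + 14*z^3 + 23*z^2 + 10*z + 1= -18*m*z + 14*z^3 + z^2*(6 - 42*m)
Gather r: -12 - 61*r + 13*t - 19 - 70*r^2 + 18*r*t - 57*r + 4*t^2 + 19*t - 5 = -70*r^2 + r*(18*t - 118) + 4*t^2 + 32*t - 36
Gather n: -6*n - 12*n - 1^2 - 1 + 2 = -18*n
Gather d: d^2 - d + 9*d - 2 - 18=d^2 + 8*d - 20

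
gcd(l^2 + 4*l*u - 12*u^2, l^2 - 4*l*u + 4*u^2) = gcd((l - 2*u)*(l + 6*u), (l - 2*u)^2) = -l + 2*u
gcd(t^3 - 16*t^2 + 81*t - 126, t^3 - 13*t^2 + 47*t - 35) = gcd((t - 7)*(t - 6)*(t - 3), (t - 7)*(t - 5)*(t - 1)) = t - 7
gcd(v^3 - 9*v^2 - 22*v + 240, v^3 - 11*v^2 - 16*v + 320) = v^2 - 3*v - 40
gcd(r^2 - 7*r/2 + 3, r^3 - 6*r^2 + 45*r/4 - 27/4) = r - 3/2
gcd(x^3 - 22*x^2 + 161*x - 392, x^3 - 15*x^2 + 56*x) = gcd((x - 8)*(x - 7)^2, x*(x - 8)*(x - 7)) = x^2 - 15*x + 56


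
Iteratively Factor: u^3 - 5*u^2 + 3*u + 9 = (u - 3)*(u^2 - 2*u - 3) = (u - 3)^2*(u + 1)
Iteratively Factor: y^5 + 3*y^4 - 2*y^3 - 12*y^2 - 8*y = (y + 2)*(y^4 + y^3 - 4*y^2 - 4*y) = (y + 2)^2*(y^3 - y^2 - 2*y) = y*(y + 2)^2*(y^2 - y - 2) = y*(y + 1)*(y + 2)^2*(y - 2)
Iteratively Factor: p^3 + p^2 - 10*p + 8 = (p - 1)*(p^2 + 2*p - 8) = (p - 1)*(p + 4)*(p - 2)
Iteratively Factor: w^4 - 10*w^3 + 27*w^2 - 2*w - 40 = (w - 5)*(w^3 - 5*w^2 + 2*w + 8) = (w - 5)*(w - 4)*(w^2 - w - 2) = (w - 5)*(w - 4)*(w + 1)*(w - 2)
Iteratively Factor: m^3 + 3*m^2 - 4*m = (m)*(m^2 + 3*m - 4) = m*(m - 1)*(m + 4)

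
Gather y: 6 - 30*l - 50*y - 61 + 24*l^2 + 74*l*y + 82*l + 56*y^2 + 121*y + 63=24*l^2 + 52*l + 56*y^2 + y*(74*l + 71) + 8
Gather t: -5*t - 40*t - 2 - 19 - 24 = -45*t - 45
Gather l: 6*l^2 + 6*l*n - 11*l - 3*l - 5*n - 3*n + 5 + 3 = 6*l^2 + l*(6*n - 14) - 8*n + 8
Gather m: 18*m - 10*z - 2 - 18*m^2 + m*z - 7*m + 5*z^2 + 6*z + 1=-18*m^2 + m*(z + 11) + 5*z^2 - 4*z - 1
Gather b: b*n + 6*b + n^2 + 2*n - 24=b*(n + 6) + n^2 + 2*n - 24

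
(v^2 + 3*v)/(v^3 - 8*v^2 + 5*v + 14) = v*(v + 3)/(v^3 - 8*v^2 + 5*v + 14)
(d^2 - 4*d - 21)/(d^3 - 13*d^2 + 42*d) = (d + 3)/(d*(d - 6))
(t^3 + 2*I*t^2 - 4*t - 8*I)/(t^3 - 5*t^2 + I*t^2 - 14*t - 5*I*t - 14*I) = (t^2 + 2*t*(-1 + I) - 4*I)/(t^2 + t*(-7 + I) - 7*I)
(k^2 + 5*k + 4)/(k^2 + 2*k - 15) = (k^2 + 5*k + 4)/(k^2 + 2*k - 15)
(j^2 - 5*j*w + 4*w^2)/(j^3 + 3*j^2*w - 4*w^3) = (j - 4*w)/(j^2 + 4*j*w + 4*w^2)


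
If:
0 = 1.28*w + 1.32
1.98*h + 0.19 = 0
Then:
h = -0.10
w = -1.03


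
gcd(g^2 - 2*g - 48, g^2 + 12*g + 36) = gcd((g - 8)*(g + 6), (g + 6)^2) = g + 6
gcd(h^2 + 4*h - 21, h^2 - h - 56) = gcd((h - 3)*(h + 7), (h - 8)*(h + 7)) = h + 7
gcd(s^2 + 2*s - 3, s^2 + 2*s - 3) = s^2 + 2*s - 3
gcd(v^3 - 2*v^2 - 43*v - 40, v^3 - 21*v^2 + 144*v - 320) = v - 8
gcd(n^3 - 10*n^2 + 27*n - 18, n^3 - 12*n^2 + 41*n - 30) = n^2 - 7*n + 6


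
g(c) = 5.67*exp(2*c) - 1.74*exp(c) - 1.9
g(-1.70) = -2.03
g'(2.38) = 1305.10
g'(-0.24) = 5.65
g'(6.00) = 1844937.37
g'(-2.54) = -0.07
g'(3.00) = 4539.93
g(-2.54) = -2.00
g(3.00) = 2250.59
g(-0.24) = 0.24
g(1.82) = 203.34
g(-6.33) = -1.90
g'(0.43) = 24.12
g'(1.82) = 421.22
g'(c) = 11.34*exp(2*c) - 1.74*exp(c)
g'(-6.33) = -0.00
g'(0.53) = 29.78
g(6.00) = 922115.80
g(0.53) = 11.51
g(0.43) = 8.82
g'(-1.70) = 0.06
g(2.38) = 641.25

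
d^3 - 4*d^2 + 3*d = d*(d - 3)*(d - 1)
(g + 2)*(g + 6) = g^2 + 8*g + 12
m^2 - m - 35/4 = (m - 7/2)*(m + 5/2)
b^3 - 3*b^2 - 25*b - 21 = (b - 7)*(b + 1)*(b + 3)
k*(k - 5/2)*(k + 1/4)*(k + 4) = k^4 + 7*k^3/4 - 77*k^2/8 - 5*k/2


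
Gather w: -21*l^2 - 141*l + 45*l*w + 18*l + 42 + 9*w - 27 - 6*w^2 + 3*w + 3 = -21*l^2 - 123*l - 6*w^2 + w*(45*l + 12) + 18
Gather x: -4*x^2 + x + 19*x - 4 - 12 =-4*x^2 + 20*x - 16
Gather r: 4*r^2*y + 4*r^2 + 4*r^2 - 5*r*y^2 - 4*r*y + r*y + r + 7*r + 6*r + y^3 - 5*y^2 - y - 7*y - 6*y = r^2*(4*y + 8) + r*(-5*y^2 - 3*y + 14) + y^3 - 5*y^2 - 14*y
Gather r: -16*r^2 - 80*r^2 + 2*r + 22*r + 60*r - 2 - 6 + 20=-96*r^2 + 84*r + 12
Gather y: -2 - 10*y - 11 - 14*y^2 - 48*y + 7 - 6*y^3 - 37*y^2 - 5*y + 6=-6*y^3 - 51*y^2 - 63*y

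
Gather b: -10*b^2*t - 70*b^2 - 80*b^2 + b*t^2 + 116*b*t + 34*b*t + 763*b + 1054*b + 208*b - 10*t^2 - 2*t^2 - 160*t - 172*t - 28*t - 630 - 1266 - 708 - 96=b^2*(-10*t - 150) + b*(t^2 + 150*t + 2025) - 12*t^2 - 360*t - 2700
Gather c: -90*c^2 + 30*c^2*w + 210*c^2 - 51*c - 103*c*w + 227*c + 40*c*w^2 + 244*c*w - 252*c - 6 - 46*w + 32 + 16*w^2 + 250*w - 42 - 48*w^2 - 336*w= c^2*(30*w + 120) + c*(40*w^2 + 141*w - 76) - 32*w^2 - 132*w - 16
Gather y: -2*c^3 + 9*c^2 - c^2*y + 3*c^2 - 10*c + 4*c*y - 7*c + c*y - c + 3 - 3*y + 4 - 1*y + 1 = -2*c^3 + 12*c^2 - 18*c + y*(-c^2 + 5*c - 4) + 8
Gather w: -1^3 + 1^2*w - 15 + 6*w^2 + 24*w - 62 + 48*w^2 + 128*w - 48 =54*w^2 + 153*w - 126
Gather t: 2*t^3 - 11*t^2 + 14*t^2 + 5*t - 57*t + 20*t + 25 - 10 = 2*t^3 + 3*t^2 - 32*t + 15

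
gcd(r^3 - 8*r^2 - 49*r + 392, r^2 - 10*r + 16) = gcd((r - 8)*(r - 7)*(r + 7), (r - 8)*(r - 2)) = r - 8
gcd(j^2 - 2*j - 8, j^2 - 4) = j + 2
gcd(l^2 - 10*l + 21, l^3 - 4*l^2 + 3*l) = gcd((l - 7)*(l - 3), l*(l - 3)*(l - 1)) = l - 3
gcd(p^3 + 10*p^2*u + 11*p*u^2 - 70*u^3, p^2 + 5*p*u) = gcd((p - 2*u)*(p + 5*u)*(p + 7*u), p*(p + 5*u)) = p + 5*u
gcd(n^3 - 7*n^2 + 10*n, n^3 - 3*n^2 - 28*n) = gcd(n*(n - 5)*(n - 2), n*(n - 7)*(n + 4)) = n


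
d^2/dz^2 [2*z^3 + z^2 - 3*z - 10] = 12*z + 2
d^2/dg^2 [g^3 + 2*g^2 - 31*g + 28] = 6*g + 4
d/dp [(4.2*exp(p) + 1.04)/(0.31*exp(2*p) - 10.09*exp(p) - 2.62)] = (-(0.62*exp(p) - 10.09)*(4.2*exp(p) + 1.04) + 1.302*exp(2*p) - 42.378*exp(p) - 11.004)*exp(p)/(-0.31*exp(2*p) + 10.09*exp(p) + 2.62)^2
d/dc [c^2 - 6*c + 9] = 2*c - 6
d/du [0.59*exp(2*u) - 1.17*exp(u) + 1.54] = (1.18*exp(u) - 1.17)*exp(u)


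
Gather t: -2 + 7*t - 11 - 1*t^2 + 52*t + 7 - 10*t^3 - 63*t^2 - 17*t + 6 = -10*t^3 - 64*t^2 + 42*t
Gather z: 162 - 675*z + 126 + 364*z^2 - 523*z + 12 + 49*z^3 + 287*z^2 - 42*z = 49*z^3 + 651*z^2 - 1240*z + 300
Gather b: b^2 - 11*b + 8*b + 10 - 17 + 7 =b^2 - 3*b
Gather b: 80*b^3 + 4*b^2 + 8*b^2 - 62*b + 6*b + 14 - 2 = 80*b^3 + 12*b^2 - 56*b + 12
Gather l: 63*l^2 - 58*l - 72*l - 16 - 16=63*l^2 - 130*l - 32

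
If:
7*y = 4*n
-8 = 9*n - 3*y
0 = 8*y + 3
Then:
No Solution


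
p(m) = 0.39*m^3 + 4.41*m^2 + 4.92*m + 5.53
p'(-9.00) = 20.31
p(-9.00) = 34.15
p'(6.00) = 99.96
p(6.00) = 278.05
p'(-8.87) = 18.74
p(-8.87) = 36.69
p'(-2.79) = -10.58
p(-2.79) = 17.66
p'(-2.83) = -10.67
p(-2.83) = 18.09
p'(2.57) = 35.32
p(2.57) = 53.92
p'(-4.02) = -11.63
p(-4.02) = 31.68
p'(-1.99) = -8.00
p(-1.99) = 10.13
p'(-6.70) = -1.65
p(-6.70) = 53.23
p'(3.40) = 48.43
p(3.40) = 88.57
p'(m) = 1.17*m^2 + 8.82*m + 4.92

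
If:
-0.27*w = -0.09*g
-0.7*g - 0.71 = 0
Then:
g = -1.01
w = -0.34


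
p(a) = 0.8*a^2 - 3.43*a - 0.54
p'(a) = 1.6*a - 3.43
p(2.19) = -4.21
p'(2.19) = 0.07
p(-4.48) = 30.88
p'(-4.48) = -10.60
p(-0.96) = 3.49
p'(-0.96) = -4.97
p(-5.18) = 38.69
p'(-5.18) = -11.72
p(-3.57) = 21.90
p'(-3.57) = -9.14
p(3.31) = -3.13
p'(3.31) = 1.87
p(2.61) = -4.04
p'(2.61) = 0.75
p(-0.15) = -0.01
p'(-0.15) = -3.67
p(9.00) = 33.39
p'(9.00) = 10.97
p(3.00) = -3.63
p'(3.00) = 1.37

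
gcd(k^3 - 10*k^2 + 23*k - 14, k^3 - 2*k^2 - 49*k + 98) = k^2 - 9*k + 14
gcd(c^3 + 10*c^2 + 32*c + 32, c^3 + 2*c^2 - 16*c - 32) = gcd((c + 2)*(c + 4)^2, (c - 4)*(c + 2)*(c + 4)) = c^2 + 6*c + 8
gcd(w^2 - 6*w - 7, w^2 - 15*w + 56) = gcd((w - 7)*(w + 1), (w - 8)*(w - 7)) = w - 7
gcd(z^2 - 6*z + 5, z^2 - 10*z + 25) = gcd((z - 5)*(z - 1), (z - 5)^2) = z - 5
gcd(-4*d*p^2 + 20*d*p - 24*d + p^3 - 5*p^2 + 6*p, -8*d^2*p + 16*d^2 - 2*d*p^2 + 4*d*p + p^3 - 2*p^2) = -4*d*p + 8*d + p^2 - 2*p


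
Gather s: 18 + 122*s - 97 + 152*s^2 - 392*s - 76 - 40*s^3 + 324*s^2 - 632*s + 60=-40*s^3 + 476*s^2 - 902*s - 95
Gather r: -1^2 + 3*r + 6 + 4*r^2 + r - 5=4*r^2 + 4*r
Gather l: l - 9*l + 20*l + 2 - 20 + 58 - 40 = 12*l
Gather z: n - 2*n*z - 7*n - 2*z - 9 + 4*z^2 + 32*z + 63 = -6*n + 4*z^2 + z*(30 - 2*n) + 54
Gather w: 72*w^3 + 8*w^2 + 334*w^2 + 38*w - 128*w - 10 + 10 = 72*w^3 + 342*w^2 - 90*w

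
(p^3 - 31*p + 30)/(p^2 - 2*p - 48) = (p^2 - 6*p + 5)/(p - 8)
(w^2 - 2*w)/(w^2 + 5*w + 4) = w*(w - 2)/(w^2 + 5*w + 4)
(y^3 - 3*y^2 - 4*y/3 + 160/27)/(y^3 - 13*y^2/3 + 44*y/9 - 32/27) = (9*y^2 - 3*y - 20)/(9*y^2 - 15*y + 4)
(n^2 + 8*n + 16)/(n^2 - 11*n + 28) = (n^2 + 8*n + 16)/(n^2 - 11*n + 28)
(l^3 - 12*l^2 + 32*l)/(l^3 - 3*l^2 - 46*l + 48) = l*(l - 4)/(l^2 + 5*l - 6)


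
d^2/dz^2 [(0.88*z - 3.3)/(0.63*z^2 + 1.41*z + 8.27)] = ((1.6764 - 3.3264*z)*(0.63*z^2 + 1.41*z + 8.27) + (0.88*z - 3.3)*(1.26*z + 1.41)*(2.52*z + 2.82))/(0.63*z^2 + 1.41*z + 8.27)^3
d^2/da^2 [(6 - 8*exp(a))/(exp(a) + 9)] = 78*(exp(a) - 9)*exp(a)/(exp(3*a) + 27*exp(2*a) + 243*exp(a) + 729)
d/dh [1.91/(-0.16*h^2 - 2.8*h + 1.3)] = (0.6112*h + 5.348)/(0.16*h^2 + 2.8*h - 1.3)^2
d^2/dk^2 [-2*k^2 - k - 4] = -4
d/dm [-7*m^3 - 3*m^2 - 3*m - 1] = -21*m^2 - 6*m - 3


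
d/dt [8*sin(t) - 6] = 8*cos(t)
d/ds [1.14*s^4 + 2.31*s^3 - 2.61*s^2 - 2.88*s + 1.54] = 4.56*s^3 + 6.93*s^2 - 5.22*s - 2.88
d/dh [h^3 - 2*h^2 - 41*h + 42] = 3*h^2 - 4*h - 41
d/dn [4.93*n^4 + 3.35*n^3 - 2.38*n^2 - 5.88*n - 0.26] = 19.72*n^3 + 10.05*n^2 - 4.76*n - 5.88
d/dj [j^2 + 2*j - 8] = 2*j + 2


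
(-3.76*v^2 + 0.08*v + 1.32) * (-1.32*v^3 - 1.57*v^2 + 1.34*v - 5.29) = 4.9632*v^5 + 5.7976*v^4 - 6.9064*v^3 + 17.9252*v^2 + 1.3456*v - 6.9828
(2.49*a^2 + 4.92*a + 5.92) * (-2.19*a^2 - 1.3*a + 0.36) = -5.4531*a^4 - 14.0118*a^3 - 18.4644*a^2 - 5.9248*a + 2.1312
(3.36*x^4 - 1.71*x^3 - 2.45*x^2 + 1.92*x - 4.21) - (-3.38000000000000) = 3.36*x^4 - 1.71*x^3 - 2.45*x^2 + 1.92*x - 0.83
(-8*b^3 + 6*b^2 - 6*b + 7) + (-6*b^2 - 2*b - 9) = -8*b^3 - 8*b - 2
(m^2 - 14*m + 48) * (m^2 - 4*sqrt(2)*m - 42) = m^4 - 14*m^3 - 4*sqrt(2)*m^3 + 6*m^2 + 56*sqrt(2)*m^2 - 192*sqrt(2)*m + 588*m - 2016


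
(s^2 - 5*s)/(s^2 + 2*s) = (s - 5)/(s + 2)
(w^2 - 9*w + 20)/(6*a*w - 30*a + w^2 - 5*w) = (w - 4)/(6*a + w)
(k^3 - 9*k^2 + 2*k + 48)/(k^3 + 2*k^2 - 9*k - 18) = (k - 8)/(k + 3)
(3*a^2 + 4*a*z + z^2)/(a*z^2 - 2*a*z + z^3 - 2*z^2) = (3*a + z)/(z*(z - 2))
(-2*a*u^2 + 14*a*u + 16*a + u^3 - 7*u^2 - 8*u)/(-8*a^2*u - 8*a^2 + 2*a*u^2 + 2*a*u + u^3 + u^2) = (u - 8)/(4*a + u)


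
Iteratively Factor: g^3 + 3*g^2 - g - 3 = (g + 3)*(g^2 - 1) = (g + 1)*(g + 3)*(g - 1)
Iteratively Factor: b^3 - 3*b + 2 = (b + 2)*(b^2 - 2*b + 1) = (b - 1)*(b + 2)*(b - 1)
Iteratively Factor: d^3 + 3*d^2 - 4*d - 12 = (d - 2)*(d^2 + 5*d + 6) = (d - 2)*(d + 2)*(d + 3)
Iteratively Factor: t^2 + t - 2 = (t + 2)*(t - 1)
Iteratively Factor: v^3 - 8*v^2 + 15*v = (v - 5)*(v^2 - 3*v) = (v - 5)*(v - 3)*(v)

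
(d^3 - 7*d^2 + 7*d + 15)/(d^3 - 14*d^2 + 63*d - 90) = (d + 1)/(d - 6)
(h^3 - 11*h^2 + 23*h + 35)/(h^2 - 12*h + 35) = h + 1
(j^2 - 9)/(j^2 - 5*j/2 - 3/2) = 2*(j + 3)/(2*j + 1)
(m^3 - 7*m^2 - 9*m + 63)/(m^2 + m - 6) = (m^2 - 10*m + 21)/(m - 2)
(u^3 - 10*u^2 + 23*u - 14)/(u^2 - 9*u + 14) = u - 1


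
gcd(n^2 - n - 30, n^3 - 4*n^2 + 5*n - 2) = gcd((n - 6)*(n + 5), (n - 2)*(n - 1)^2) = 1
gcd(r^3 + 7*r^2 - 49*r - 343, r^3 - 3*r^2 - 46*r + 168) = r + 7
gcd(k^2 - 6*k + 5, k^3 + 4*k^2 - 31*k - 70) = k - 5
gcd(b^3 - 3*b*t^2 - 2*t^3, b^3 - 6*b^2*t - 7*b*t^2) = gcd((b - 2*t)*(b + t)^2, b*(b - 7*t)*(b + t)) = b + t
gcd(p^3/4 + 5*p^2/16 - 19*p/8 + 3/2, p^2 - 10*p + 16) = p - 2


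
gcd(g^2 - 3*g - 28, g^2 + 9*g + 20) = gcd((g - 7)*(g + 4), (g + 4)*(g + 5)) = g + 4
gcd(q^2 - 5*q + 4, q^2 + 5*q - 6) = q - 1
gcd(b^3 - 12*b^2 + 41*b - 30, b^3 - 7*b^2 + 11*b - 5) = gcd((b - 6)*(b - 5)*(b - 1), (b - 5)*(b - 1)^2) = b^2 - 6*b + 5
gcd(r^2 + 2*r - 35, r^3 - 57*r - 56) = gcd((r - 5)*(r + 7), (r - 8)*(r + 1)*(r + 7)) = r + 7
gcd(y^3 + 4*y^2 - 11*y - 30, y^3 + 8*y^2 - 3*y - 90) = y^2 + 2*y - 15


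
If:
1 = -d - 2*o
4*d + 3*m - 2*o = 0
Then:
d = -2*o - 1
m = 10*o/3 + 4/3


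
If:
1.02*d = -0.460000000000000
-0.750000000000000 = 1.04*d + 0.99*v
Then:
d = -0.45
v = -0.28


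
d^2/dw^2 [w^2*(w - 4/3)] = 6*w - 8/3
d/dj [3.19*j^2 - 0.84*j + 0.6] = 6.38*j - 0.84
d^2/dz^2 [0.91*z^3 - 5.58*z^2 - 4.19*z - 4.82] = 5.46*z - 11.16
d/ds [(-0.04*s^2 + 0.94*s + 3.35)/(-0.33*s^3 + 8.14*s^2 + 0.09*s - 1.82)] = (-0.0132*s^4 + 0.6204*s^3 - 4.3387*s^2 - 54.3924*s - 2.0123)/(0.1089*s^6 - 5.3724*s^5 + 66.2002*s^4 + 2.6664*s^3 - 29.6215*s^2 - 0.3276*s + 3.3124)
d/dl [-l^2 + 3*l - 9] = 3 - 2*l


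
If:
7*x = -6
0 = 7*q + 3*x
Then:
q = 18/49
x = -6/7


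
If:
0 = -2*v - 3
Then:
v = -3/2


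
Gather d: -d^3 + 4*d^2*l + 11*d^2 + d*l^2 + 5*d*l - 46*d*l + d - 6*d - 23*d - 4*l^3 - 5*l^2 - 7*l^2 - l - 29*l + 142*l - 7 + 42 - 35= -d^3 + d^2*(4*l + 11) + d*(l^2 - 41*l - 28) - 4*l^3 - 12*l^2 + 112*l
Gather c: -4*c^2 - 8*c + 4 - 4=-4*c^2 - 8*c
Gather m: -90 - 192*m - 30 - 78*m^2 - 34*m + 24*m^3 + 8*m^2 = 24*m^3 - 70*m^2 - 226*m - 120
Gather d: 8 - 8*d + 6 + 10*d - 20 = 2*d - 6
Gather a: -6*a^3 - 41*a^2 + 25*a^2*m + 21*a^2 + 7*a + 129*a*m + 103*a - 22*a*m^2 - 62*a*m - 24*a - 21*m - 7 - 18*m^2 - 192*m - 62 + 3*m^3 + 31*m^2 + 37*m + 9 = -6*a^3 + a^2*(25*m - 20) + a*(-22*m^2 + 67*m + 86) + 3*m^3 + 13*m^2 - 176*m - 60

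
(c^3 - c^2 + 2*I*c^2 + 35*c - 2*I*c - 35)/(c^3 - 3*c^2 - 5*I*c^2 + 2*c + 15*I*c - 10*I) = (c + 7*I)/(c - 2)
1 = 1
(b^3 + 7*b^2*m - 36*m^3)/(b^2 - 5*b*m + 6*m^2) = (b^2 + 9*b*m + 18*m^2)/(b - 3*m)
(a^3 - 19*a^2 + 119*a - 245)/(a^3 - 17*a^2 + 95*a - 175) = (a - 7)/(a - 5)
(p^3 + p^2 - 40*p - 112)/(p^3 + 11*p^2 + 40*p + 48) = (p - 7)/(p + 3)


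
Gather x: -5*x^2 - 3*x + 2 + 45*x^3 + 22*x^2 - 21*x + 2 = 45*x^3 + 17*x^2 - 24*x + 4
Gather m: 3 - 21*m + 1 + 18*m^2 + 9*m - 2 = 18*m^2 - 12*m + 2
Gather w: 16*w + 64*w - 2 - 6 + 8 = 80*w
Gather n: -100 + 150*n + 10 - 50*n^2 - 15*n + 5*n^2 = -45*n^2 + 135*n - 90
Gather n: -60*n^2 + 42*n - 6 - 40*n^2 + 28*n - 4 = -100*n^2 + 70*n - 10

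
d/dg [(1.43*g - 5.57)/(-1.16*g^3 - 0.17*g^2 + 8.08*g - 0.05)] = (3.3176*g^3 - 19.1405*g^2 - 1.8938*g + 44.9341)/(1.3456*g^6 + 0.3944*g^5 - 18.7167*g^4 - 2.6312*g^3 + 65.3034*g^2 - 0.808*g + 0.0025)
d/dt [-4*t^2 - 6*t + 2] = -8*t - 6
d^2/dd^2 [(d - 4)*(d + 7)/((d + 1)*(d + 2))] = 60*(-3*d^2 - 9*d - 7)/(d^6 + 9*d^5 + 33*d^4 + 63*d^3 + 66*d^2 + 36*d + 8)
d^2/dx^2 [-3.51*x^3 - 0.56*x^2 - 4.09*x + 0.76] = -21.06*x - 1.12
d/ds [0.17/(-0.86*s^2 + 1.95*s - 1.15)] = (0.2924*s - 0.3315)/(0.86*s^2 - 1.95*s + 1.15)^2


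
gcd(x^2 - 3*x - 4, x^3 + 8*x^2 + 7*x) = x + 1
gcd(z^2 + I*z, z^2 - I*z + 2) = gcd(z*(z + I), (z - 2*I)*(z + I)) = z + I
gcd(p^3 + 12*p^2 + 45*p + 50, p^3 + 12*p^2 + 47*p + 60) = p + 5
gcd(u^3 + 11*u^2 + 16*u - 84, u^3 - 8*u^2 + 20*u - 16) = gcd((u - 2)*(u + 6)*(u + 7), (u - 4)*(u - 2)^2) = u - 2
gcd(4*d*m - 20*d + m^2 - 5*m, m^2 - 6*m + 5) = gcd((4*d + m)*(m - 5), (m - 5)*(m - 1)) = m - 5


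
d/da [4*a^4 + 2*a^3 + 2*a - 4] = 16*a^3 + 6*a^2 + 2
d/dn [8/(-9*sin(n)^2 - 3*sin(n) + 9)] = 8*(6*sin(n) + 1)*cos(n)/(3*(sin(n) - 3*cos(n)^2)^2)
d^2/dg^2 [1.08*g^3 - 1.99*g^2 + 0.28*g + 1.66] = 6.48*g - 3.98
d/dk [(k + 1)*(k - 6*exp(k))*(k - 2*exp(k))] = -8*k^2*exp(k) + 3*k^2 + 24*k*exp(2*k) - 24*k*exp(k) + 2*k + 36*exp(2*k) - 8*exp(k)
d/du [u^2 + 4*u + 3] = 2*u + 4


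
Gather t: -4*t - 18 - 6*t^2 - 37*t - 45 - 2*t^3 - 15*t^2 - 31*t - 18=-2*t^3 - 21*t^2 - 72*t - 81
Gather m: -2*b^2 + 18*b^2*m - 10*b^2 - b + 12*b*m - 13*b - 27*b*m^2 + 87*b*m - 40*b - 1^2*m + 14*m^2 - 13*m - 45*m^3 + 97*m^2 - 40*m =-12*b^2 - 54*b - 45*m^3 + m^2*(111 - 27*b) + m*(18*b^2 + 99*b - 54)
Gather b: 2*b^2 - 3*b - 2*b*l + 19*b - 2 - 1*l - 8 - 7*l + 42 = 2*b^2 + b*(16 - 2*l) - 8*l + 32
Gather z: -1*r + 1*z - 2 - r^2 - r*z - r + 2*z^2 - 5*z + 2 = -r^2 - 2*r + 2*z^2 + z*(-r - 4)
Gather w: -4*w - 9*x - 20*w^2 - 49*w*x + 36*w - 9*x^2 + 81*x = -20*w^2 + w*(32 - 49*x) - 9*x^2 + 72*x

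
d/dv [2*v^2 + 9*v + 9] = 4*v + 9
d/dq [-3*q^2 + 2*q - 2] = 2 - 6*q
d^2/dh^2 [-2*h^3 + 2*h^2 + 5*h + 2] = 4 - 12*h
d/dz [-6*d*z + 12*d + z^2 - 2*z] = -6*d + 2*z - 2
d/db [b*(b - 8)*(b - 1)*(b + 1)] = 4*b^3 - 24*b^2 - 2*b + 8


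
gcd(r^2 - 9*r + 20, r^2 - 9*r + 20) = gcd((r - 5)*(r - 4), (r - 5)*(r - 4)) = r^2 - 9*r + 20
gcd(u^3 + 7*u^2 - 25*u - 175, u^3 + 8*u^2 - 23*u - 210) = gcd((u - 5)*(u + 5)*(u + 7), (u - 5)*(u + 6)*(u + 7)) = u^2 + 2*u - 35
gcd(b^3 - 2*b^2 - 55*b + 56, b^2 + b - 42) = b + 7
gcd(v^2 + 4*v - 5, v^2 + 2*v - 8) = 1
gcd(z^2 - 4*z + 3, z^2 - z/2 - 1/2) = z - 1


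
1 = 1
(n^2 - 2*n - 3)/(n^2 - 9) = (n + 1)/(n + 3)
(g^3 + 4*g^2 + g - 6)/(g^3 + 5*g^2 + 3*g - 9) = (g + 2)/(g + 3)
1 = 1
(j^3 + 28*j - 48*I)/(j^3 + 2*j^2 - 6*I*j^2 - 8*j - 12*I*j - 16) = (j + 6*I)/(j + 2)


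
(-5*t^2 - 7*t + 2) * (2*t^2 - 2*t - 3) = -10*t^4 - 4*t^3 + 33*t^2 + 17*t - 6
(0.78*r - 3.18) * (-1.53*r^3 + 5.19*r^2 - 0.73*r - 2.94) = -1.1934*r^4 + 8.9136*r^3 - 17.0736*r^2 + 0.0282*r + 9.3492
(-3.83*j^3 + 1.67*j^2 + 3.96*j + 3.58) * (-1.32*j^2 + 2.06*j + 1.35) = 5.0556*j^5 - 10.0942*j^4 - 6.9575*j^3 + 5.6865*j^2 + 12.7208*j + 4.833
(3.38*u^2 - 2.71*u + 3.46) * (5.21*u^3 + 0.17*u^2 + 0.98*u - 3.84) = 17.6098*u^5 - 13.5445*u^4 + 20.8783*u^3 - 15.0468*u^2 + 13.7972*u - 13.2864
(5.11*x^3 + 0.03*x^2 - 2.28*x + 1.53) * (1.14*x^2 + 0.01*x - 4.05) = 5.8254*x^5 + 0.0853*x^4 - 23.2944*x^3 + 1.5999*x^2 + 9.2493*x - 6.1965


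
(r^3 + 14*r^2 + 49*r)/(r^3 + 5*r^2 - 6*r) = (r^2 + 14*r + 49)/(r^2 + 5*r - 6)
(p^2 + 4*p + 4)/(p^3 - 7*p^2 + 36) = (p + 2)/(p^2 - 9*p + 18)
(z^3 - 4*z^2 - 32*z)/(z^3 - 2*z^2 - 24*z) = (z - 8)/(z - 6)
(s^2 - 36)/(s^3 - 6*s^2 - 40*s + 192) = (s - 6)/(s^2 - 12*s + 32)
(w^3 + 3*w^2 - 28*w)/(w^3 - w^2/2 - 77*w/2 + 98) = 2*w/(2*w - 7)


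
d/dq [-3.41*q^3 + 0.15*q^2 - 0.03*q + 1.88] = -10.23*q^2 + 0.3*q - 0.03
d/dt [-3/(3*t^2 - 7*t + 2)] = 3*(6*t - 7)/(3*t^2 - 7*t + 2)^2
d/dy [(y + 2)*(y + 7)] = 2*y + 9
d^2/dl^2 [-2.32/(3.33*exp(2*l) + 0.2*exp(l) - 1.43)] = (-2.32*(6.66*exp(l) + 0.2)*(13.32*exp(l) + 0.4)*exp(l) + (30.9024*exp(l) + 0.464)*(3.33*exp(2*l) + 0.2*exp(l) - 1.43))*exp(l)/(3.33*exp(2*l) + 0.2*exp(l) - 1.43)^3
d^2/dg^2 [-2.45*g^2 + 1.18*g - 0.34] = -4.90000000000000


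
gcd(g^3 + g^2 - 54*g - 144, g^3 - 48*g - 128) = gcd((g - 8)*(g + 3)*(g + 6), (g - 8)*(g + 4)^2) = g - 8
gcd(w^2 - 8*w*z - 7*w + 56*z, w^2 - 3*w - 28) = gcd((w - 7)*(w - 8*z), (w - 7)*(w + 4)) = w - 7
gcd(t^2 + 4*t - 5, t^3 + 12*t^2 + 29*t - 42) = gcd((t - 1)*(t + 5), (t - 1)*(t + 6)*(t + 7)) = t - 1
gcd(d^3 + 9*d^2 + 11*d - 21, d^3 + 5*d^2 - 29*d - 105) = d^2 + 10*d + 21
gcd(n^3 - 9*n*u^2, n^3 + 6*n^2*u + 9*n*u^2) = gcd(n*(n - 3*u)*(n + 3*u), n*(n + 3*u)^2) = n^2 + 3*n*u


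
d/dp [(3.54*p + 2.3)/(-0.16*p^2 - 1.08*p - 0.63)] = (0.5664*p^2 + 0.736*p + 0.2538)/(0.0256*p^4 + 0.3456*p^3 + 1.368*p^2 + 1.3608*p + 0.3969)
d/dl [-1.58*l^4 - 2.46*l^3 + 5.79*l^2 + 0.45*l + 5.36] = -6.32*l^3 - 7.38*l^2 + 11.58*l + 0.45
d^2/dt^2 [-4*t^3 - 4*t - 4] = -24*t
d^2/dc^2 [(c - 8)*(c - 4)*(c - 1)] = 6*c - 26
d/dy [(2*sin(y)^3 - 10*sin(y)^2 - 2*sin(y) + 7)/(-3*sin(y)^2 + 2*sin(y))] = 2*(-3*sin(y)^4 + 4*sin(y)^3 - 13*sin(y)^2 + 21*sin(y) - 7)*cos(y)/((3*sin(y) - 2)^2*sin(y)^2)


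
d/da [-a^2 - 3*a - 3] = -2*a - 3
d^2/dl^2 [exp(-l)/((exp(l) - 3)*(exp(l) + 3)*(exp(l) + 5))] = (16*exp(6*l) + 115*exp(5*l) + 117*exp(4*l) - 450*exp(3*l) - 126*exp(2*l) + 1215*exp(l) + 2025)*exp(-l)/(exp(9*l) + 15*exp(8*l) + 48*exp(7*l) - 280*exp(6*l) - 1782*exp(5*l) + 270*exp(4*l) + 17496*exp(3*l) + 19440*exp(2*l) - 54675*exp(l) - 91125)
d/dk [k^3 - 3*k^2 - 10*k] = 3*k^2 - 6*k - 10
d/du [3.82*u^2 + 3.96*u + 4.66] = 7.64*u + 3.96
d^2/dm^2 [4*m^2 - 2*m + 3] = 8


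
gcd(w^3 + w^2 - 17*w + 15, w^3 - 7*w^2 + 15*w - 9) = w^2 - 4*w + 3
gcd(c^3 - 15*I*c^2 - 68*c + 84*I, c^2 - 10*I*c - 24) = c - 6*I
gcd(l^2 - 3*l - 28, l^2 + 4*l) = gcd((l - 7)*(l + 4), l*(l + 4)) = l + 4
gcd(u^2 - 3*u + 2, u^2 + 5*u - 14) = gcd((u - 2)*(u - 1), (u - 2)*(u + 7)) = u - 2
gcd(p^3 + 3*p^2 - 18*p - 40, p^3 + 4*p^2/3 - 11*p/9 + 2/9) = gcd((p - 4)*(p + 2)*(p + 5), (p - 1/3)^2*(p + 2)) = p + 2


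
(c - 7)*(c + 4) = c^2 - 3*c - 28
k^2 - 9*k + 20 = (k - 5)*(k - 4)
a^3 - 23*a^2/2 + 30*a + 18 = (a - 6)^2*(a + 1/2)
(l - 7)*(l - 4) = l^2 - 11*l + 28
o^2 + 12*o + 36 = (o + 6)^2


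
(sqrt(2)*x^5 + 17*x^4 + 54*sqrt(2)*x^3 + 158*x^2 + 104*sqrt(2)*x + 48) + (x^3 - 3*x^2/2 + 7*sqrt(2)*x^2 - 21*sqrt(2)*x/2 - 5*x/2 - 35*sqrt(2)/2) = sqrt(2)*x^5 + 17*x^4 + x^3 + 54*sqrt(2)*x^3 + 7*sqrt(2)*x^2 + 313*x^2/2 - 5*x/2 + 187*sqrt(2)*x/2 - 35*sqrt(2)/2 + 48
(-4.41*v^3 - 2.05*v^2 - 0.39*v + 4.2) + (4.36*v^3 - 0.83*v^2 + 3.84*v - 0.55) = -0.0499999999999998*v^3 - 2.88*v^2 + 3.45*v + 3.65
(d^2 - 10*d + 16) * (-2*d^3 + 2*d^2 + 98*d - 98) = -2*d^5 + 22*d^4 + 46*d^3 - 1046*d^2 + 2548*d - 1568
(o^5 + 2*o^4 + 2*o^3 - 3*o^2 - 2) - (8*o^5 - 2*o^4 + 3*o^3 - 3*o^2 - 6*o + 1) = -7*o^5 + 4*o^4 - o^3 + 6*o - 3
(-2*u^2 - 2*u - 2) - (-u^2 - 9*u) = -u^2 + 7*u - 2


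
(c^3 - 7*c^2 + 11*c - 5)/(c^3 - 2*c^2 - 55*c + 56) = (c^2 - 6*c + 5)/(c^2 - c - 56)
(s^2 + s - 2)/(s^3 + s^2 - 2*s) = 1/s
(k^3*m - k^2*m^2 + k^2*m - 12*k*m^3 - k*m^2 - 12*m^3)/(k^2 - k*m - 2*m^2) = m*(-k^3 + k^2*m - k^2 + 12*k*m^2 + k*m + 12*m^2)/(-k^2 + k*m + 2*m^2)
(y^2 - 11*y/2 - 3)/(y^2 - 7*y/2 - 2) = (y - 6)/(y - 4)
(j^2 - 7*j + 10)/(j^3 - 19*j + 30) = (j - 5)/(j^2 + 2*j - 15)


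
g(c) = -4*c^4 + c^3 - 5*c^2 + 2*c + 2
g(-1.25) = -20.03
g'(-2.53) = 305.61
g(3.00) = -334.00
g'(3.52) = -693.86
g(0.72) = 0.15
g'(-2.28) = 230.03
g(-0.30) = 0.89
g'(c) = -16*c^3 + 3*c^2 - 10*c + 2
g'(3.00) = -433.00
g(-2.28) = -148.50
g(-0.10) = 1.75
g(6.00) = -5134.00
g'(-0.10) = 3.05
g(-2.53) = -215.14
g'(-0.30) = 5.70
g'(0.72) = -9.62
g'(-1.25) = 50.44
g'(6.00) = -3406.00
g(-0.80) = -4.95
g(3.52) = -623.39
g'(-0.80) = 20.11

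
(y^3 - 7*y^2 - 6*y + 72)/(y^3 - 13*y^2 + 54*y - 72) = (y + 3)/(y - 3)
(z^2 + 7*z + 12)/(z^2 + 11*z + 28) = (z + 3)/(z + 7)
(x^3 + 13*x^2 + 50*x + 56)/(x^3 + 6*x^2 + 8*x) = (x + 7)/x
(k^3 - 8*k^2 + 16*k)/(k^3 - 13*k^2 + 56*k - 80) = k/(k - 5)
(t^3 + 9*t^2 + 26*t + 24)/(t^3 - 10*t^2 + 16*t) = (t^3 + 9*t^2 + 26*t + 24)/(t*(t^2 - 10*t + 16))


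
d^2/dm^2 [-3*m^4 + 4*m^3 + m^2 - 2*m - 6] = -36*m^2 + 24*m + 2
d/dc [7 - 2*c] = -2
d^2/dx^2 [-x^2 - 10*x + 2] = -2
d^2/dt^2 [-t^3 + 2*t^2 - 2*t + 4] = 4 - 6*t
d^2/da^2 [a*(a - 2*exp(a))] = -2*a*exp(a) - 4*exp(a) + 2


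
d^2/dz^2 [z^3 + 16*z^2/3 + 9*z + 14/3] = 6*z + 32/3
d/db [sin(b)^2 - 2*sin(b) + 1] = 2*(sin(b) - 1)*cos(b)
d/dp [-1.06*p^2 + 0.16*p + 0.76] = 0.16 - 2.12*p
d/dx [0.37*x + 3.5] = 0.370000000000000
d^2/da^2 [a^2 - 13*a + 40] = 2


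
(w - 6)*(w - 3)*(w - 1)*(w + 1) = w^4 - 9*w^3 + 17*w^2 + 9*w - 18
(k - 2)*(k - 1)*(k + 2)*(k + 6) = k^4 + 5*k^3 - 10*k^2 - 20*k + 24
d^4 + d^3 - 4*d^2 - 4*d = d*(d - 2)*(d + 1)*(d + 2)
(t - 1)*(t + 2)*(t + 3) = t^3 + 4*t^2 + t - 6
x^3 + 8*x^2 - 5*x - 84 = (x - 3)*(x + 4)*(x + 7)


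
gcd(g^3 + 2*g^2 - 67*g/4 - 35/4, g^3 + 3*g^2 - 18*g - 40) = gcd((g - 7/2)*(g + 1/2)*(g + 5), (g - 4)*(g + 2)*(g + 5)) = g + 5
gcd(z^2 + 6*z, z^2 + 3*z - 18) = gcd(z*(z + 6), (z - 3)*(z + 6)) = z + 6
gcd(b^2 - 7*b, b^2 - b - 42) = b - 7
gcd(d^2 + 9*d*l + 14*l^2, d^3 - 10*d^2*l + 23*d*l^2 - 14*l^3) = 1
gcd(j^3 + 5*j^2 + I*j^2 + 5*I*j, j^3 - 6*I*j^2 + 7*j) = j^2 + I*j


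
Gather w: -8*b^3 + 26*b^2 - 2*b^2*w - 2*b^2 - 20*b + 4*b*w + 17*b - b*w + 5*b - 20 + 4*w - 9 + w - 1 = -8*b^3 + 24*b^2 + 2*b + w*(-2*b^2 + 3*b + 5) - 30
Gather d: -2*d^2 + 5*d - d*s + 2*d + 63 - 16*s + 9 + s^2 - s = -2*d^2 + d*(7 - s) + s^2 - 17*s + 72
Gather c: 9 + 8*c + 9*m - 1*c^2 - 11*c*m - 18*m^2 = -c^2 + c*(8 - 11*m) - 18*m^2 + 9*m + 9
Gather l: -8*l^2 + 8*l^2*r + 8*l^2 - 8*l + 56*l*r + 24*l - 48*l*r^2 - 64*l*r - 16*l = 8*l^2*r + l*(-48*r^2 - 8*r)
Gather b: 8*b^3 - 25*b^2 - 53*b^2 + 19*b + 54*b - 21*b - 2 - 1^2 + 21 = 8*b^3 - 78*b^2 + 52*b + 18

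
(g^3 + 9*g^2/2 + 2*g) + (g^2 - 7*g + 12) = g^3 + 11*g^2/2 - 5*g + 12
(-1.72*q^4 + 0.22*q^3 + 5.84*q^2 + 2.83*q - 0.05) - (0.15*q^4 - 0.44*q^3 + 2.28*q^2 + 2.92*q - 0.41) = -1.87*q^4 + 0.66*q^3 + 3.56*q^2 - 0.0899999999999999*q + 0.36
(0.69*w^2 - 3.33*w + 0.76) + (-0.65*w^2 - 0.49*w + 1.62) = 0.0399999999999999*w^2 - 3.82*w + 2.38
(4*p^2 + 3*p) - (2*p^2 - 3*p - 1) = 2*p^2 + 6*p + 1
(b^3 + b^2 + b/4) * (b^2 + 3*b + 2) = b^5 + 4*b^4 + 21*b^3/4 + 11*b^2/4 + b/2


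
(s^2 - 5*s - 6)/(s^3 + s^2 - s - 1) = (s - 6)/(s^2 - 1)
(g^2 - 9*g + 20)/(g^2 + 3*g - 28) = (g - 5)/(g + 7)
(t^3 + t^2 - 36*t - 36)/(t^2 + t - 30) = (t^2 - 5*t - 6)/(t - 5)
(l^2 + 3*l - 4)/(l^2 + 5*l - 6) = (l + 4)/(l + 6)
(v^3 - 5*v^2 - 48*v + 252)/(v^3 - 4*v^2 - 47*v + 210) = (v - 6)/(v - 5)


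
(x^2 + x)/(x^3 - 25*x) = (x + 1)/(x^2 - 25)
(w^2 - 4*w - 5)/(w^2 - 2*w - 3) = (w - 5)/(w - 3)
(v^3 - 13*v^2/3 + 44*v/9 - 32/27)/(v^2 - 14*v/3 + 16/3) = (9*v^2 - 15*v + 4)/(9*(v - 2))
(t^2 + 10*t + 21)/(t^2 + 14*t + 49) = (t + 3)/(t + 7)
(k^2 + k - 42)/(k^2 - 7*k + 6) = (k + 7)/(k - 1)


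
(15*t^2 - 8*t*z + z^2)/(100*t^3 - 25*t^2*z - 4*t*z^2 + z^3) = (-3*t + z)/(-20*t^2 + t*z + z^2)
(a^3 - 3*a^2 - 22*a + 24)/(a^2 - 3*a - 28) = (a^2 - 7*a + 6)/(a - 7)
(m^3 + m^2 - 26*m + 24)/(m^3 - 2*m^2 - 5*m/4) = 4*(-m^3 - m^2 + 26*m - 24)/(m*(-4*m^2 + 8*m + 5))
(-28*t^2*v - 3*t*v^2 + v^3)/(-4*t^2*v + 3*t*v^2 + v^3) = (7*t - v)/(t - v)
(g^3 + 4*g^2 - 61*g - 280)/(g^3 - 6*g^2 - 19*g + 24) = (g^2 + 12*g + 35)/(g^2 + 2*g - 3)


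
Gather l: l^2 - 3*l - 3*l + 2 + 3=l^2 - 6*l + 5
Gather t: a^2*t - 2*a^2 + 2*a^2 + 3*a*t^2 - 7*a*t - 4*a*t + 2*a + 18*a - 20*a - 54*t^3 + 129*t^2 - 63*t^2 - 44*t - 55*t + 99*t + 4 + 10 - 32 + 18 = -54*t^3 + t^2*(3*a + 66) + t*(a^2 - 11*a)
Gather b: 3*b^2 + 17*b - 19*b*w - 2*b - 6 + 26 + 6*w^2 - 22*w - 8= 3*b^2 + b*(15 - 19*w) + 6*w^2 - 22*w + 12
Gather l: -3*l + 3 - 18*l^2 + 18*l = -18*l^2 + 15*l + 3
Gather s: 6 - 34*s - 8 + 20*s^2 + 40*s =20*s^2 + 6*s - 2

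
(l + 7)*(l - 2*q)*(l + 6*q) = l^3 + 4*l^2*q + 7*l^2 - 12*l*q^2 + 28*l*q - 84*q^2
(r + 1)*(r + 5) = r^2 + 6*r + 5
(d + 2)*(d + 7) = d^2 + 9*d + 14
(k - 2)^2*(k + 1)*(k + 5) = k^4 + 2*k^3 - 15*k^2 + 4*k + 20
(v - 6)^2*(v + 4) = v^3 - 8*v^2 - 12*v + 144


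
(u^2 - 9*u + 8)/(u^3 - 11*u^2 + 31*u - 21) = (u - 8)/(u^2 - 10*u + 21)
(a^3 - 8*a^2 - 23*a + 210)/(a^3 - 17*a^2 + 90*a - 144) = (a^2 - 2*a - 35)/(a^2 - 11*a + 24)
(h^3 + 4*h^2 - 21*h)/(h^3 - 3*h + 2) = h*(h^2 + 4*h - 21)/(h^3 - 3*h + 2)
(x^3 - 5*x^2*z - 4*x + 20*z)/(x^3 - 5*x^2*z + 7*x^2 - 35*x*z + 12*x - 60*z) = (x^2 - 4)/(x^2 + 7*x + 12)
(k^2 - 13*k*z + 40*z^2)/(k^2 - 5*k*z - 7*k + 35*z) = (k - 8*z)/(k - 7)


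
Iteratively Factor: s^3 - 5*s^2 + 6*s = (s - 3)*(s^2 - 2*s) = (s - 3)*(s - 2)*(s)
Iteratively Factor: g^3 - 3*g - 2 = (g + 1)*(g^2 - g - 2) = (g - 2)*(g + 1)*(g + 1)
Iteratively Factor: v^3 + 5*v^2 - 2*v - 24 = (v + 3)*(v^2 + 2*v - 8) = (v - 2)*(v + 3)*(v + 4)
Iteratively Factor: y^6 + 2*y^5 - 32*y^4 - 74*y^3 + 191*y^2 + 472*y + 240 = (y + 4)*(y^5 - 2*y^4 - 24*y^3 + 22*y^2 + 103*y + 60) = (y + 1)*(y + 4)*(y^4 - 3*y^3 - 21*y^2 + 43*y + 60) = (y - 5)*(y + 1)*(y + 4)*(y^3 + 2*y^2 - 11*y - 12) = (y - 5)*(y + 1)*(y + 4)^2*(y^2 - 2*y - 3) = (y - 5)*(y - 3)*(y + 1)*(y + 4)^2*(y + 1)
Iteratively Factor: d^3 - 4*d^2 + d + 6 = (d + 1)*(d^2 - 5*d + 6) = (d - 3)*(d + 1)*(d - 2)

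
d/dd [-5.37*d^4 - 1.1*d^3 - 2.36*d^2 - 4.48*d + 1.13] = -21.48*d^3 - 3.3*d^2 - 4.72*d - 4.48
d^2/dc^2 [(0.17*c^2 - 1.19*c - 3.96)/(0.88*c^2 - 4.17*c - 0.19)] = (-0.595408000000001*c^3 - 18.2292*c^2 + 85.995888*c - 137.146364)/(0.681472*c^6 - 9.687744*c^5 + 45.465288*c^4 - 68.328369*c^3 - 9.816369*c^2 - 0.451611*c - 0.006859)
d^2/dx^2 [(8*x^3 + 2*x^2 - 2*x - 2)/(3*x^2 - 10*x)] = 4*(421*x^3 - 27*x^2 + 90*x - 100)/(x^3*(27*x^3 - 270*x^2 + 900*x - 1000))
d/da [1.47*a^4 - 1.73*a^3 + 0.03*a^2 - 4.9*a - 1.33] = 5.88*a^3 - 5.19*a^2 + 0.06*a - 4.9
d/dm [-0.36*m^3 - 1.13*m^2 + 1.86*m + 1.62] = -1.08*m^2 - 2.26*m + 1.86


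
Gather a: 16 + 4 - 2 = 18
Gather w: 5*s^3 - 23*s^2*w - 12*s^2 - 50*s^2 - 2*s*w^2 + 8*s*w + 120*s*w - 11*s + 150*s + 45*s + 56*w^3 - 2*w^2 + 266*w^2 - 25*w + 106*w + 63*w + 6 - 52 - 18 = 5*s^3 - 62*s^2 + 184*s + 56*w^3 + w^2*(264 - 2*s) + w*(-23*s^2 + 128*s + 144) - 64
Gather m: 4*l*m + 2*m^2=4*l*m + 2*m^2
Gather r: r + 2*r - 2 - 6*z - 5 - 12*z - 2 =3*r - 18*z - 9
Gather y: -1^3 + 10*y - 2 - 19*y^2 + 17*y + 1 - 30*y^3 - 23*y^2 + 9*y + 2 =-30*y^3 - 42*y^2 + 36*y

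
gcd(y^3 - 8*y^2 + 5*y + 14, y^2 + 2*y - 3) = 1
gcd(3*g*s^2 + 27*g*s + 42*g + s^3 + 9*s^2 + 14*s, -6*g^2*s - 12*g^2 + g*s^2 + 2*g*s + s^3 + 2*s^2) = 3*g*s + 6*g + s^2 + 2*s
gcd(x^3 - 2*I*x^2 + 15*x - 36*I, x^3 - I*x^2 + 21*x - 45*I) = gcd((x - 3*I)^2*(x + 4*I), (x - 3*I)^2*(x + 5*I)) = x^2 - 6*I*x - 9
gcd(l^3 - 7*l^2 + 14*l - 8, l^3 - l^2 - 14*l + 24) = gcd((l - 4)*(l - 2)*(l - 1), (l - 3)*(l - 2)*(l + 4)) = l - 2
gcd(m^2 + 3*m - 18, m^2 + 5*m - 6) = m + 6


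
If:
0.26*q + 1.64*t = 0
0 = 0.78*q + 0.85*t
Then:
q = 0.00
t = 0.00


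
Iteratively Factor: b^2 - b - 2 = (b + 1)*(b - 2)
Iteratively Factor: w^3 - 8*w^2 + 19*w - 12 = (w - 3)*(w^2 - 5*w + 4) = (w - 3)*(w - 1)*(w - 4)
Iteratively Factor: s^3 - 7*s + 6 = (s - 1)*(s^2 + s - 6) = (s - 2)*(s - 1)*(s + 3)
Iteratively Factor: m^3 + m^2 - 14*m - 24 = (m + 2)*(m^2 - m - 12) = (m - 4)*(m + 2)*(m + 3)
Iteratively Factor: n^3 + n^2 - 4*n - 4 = (n + 1)*(n^2 - 4) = (n + 1)*(n + 2)*(n - 2)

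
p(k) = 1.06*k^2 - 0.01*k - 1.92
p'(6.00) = 12.71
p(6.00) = 36.18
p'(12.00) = 25.43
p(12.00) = 150.60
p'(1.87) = 3.95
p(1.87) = 1.77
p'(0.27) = 0.56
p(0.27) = -1.85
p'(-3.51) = -7.45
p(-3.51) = 11.17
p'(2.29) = 4.84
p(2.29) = 3.62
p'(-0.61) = -1.30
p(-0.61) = -1.52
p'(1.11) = 2.34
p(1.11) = -0.63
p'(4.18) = 8.85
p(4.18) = 16.56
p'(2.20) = 4.65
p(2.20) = 3.19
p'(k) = 2.12*k - 0.01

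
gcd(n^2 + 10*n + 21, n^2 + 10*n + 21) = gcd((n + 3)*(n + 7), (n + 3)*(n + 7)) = n^2 + 10*n + 21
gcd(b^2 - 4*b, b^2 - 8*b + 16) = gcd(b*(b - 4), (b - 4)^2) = b - 4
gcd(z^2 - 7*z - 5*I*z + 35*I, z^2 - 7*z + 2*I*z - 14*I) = z - 7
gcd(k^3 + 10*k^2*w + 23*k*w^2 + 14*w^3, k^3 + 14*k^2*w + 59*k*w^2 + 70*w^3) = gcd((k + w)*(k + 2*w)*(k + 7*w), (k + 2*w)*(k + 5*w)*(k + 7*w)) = k^2 + 9*k*w + 14*w^2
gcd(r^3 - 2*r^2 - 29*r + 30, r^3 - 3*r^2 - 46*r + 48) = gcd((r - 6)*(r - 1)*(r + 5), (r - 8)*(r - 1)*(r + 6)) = r - 1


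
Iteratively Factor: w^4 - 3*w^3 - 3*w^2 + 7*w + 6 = (w - 3)*(w^3 - 3*w - 2) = (w - 3)*(w + 1)*(w^2 - w - 2) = (w - 3)*(w + 1)^2*(w - 2)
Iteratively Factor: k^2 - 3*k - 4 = (k - 4)*(k + 1)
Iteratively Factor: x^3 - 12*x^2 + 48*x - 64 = (x - 4)*(x^2 - 8*x + 16) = (x - 4)^2*(x - 4)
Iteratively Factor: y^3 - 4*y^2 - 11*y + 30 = (y - 5)*(y^2 + y - 6) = (y - 5)*(y + 3)*(y - 2)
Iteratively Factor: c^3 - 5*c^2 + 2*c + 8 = (c + 1)*(c^2 - 6*c + 8) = (c - 2)*(c + 1)*(c - 4)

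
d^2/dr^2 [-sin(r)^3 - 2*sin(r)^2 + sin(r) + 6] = 9*sin(r)^3 + 8*sin(r)^2 - 7*sin(r) - 4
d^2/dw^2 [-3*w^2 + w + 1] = -6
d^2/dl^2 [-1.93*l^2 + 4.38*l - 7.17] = -3.86000000000000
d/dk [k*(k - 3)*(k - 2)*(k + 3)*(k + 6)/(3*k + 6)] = 2*(2*k^5 + 11*k^4 - 5*k^3 - 81*k^2 - 72*k + 108)/(3*(k^2 + 4*k + 4))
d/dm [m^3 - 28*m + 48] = 3*m^2 - 28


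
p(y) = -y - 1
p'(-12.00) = -1.00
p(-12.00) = 11.00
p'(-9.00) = -1.00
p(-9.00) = 8.00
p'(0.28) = -1.00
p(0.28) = -1.28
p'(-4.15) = -1.00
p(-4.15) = 3.15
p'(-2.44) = -1.00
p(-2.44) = 1.44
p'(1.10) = -1.00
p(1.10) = -2.10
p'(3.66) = -1.00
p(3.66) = -4.66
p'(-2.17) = -1.00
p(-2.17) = 1.17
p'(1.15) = -1.00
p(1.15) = -2.15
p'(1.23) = -1.00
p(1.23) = -2.23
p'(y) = -1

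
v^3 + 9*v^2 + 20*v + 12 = (v + 1)*(v + 2)*(v + 6)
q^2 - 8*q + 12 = (q - 6)*(q - 2)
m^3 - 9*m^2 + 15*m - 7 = (m - 7)*(m - 1)^2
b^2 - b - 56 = (b - 8)*(b + 7)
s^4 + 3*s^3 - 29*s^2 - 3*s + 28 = (s - 4)*(s - 1)*(s + 1)*(s + 7)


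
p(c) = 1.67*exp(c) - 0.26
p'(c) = 1.67*exp(c)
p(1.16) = 5.07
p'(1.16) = 5.33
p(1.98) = 11.84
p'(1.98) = 12.10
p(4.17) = 107.81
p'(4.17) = 108.07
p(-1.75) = 0.03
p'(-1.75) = 0.29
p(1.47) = 7.00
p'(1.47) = 7.26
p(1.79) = 9.74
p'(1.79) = 10.00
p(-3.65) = -0.22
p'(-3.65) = 0.04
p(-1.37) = 0.16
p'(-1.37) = 0.42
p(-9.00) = -0.26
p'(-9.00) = 0.00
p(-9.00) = -0.26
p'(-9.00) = 0.00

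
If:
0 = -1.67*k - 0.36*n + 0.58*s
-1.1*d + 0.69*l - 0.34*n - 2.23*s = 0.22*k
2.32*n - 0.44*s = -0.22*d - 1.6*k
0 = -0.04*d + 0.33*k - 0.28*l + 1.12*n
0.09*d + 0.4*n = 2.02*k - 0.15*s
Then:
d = 0.00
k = 0.00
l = 0.00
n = 0.00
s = 0.00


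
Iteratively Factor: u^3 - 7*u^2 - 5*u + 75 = (u - 5)*(u^2 - 2*u - 15) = (u - 5)^2*(u + 3)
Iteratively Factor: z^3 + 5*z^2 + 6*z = (z + 3)*(z^2 + 2*z) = (z + 2)*(z + 3)*(z)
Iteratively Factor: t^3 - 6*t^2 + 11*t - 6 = (t - 1)*(t^2 - 5*t + 6) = (t - 2)*(t - 1)*(t - 3)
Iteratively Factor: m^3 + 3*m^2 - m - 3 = (m + 3)*(m^2 - 1) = (m - 1)*(m + 3)*(m + 1)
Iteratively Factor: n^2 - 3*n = (n)*(n - 3)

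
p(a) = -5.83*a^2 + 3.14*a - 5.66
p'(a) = 3.14 - 11.66*a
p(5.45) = -161.71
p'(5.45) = -60.41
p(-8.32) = -435.35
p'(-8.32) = 100.15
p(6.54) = -234.48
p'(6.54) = -73.12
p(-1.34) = -20.34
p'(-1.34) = 18.76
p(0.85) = -7.20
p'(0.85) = -6.77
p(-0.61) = -9.74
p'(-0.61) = 10.25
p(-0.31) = -7.19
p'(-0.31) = 6.75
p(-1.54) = -24.32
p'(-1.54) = 21.10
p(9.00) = -449.63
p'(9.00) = -101.80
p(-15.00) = -1364.51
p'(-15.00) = 178.04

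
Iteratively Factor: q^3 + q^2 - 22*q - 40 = (q + 2)*(q^2 - q - 20) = (q + 2)*(q + 4)*(q - 5)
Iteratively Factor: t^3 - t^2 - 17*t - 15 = (t + 3)*(t^2 - 4*t - 5) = (t - 5)*(t + 3)*(t + 1)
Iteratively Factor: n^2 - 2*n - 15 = (n + 3)*(n - 5)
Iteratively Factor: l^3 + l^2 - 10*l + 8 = (l - 1)*(l^2 + 2*l - 8) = (l - 2)*(l - 1)*(l + 4)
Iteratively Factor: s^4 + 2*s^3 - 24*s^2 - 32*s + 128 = (s + 4)*(s^3 - 2*s^2 - 16*s + 32) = (s - 2)*(s + 4)*(s^2 - 16) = (s - 2)*(s + 4)^2*(s - 4)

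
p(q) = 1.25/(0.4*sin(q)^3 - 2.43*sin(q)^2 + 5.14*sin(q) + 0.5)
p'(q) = 1.25*(-1.2*sin(q)^2*cos(q) + 4.86*sin(q)*cos(q) - 5.14*cos(q))/(0.4*sin(q)^3 - 2.43*sin(q)^2 + 5.14*sin(q) + 0.5)^2 = (-1.5*sin(q)^2 + 6.075*sin(q) - 6.425)*cos(q)/(0.4*sin(q)^3 - 2.43*sin(q)^2 + 5.14*sin(q) + 0.5)^2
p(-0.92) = -0.23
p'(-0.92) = -0.26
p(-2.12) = -0.21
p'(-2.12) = 0.19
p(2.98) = 0.99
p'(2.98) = 3.38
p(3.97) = -0.26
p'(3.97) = 0.35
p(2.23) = 0.39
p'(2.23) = 0.15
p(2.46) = 0.43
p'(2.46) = 0.30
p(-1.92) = -0.18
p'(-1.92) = 0.10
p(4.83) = -0.17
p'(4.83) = -0.03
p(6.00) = -1.10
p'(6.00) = -6.15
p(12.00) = -0.41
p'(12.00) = -0.94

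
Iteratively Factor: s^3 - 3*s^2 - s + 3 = (s + 1)*(s^2 - 4*s + 3) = (s - 3)*(s + 1)*(s - 1)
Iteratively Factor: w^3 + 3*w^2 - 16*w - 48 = (w + 4)*(w^2 - w - 12) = (w + 3)*(w + 4)*(w - 4)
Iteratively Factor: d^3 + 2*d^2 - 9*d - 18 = (d + 3)*(d^2 - d - 6) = (d + 2)*(d + 3)*(d - 3)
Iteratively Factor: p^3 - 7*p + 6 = (p - 1)*(p^2 + p - 6) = (p - 2)*(p - 1)*(p + 3)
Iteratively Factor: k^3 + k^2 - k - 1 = (k + 1)*(k^2 - 1) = (k + 1)^2*(k - 1)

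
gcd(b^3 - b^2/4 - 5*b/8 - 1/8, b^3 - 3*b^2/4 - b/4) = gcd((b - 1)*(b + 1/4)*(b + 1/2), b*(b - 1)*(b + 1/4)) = b^2 - 3*b/4 - 1/4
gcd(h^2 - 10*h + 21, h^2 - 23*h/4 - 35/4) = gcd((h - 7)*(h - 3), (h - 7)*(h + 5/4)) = h - 7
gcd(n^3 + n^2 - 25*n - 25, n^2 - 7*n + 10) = n - 5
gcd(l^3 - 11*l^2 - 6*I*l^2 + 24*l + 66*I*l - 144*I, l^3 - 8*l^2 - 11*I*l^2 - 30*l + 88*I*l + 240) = l^2 + l*(-8 - 6*I) + 48*I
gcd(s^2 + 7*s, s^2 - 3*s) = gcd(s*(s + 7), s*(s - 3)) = s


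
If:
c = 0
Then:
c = 0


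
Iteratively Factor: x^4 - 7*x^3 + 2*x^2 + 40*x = (x)*(x^3 - 7*x^2 + 2*x + 40) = x*(x + 2)*(x^2 - 9*x + 20) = x*(x - 4)*(x + 2)*(x - 5)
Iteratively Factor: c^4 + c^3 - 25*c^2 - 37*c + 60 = (c - 5)*(c^3 + 6*c^2 + 5*c - 12) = (c - 5)*(c + 4)*(c^2 + 2*c - 3) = (c - 5)*(c + 3)*(c + 4)*(c - 1)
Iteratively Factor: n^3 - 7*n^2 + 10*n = (n - 5)*(n^2 - 2*n) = n*(n - 5)*(n - 2)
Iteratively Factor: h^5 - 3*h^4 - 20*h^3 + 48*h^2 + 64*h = (h + 4)*(h^4 - 7*h^3 + 8*h^2 + 16*h) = (h - 4)*(h + 4)*(h^3 - 3*h^2 - 4*h) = (h - 4)^2*(h + 4)*(h^2 + h) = h*(h - 4)^2*(h + 4)*(h + 1)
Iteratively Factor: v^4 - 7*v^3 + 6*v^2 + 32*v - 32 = (v - 4)*(v^3 - 3*v^2 - 6*v + 8) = (v - 4)^2*(v^2 + v - 2) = (v - 4)^2*(v - 1)*(v + 2)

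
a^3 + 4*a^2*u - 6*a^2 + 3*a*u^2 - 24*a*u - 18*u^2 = (a - 6)*(a + u)*(a + 3*u)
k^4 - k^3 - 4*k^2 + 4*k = k*(k - 2)*(k - 1)*(k + 2)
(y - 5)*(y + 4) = y^2 - y - 20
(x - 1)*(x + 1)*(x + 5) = x^3 + 5*x^2 - x - 5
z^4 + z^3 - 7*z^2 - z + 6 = (z - 2)*(z - 1)*(z + 1)*(z + 3)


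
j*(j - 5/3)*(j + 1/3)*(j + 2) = j^4 + 2*j^3/3 - 29*j^2/9 - 10*j/9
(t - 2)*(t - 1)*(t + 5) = t^3 + 2*t^2 - 13*t + 10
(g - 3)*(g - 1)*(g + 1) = g^3 - 3*g^2 - g + 3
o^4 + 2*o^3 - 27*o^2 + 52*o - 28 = (o - 2)^2*(o - 1)*(o + 7)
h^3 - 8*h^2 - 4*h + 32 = (h - 8)*(h - 2)*(h + 2)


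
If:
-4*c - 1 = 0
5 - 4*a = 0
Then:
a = 5/4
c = -1/4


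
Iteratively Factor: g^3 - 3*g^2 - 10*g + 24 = (g + 3)*(g^2 - 6*g + 8) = (g - 2)*(g + 3)*(g - 4)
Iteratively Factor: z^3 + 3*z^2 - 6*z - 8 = (z + 4)*(z^2 - z - 2) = (z + 1)*(z + 4)*(z - 2)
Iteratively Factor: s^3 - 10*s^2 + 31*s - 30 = (s - 5)*(s^2 - 5*s + 6) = (s - 5)*(s - 3)*(s - 2)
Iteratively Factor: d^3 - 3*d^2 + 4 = (d - 2)*(d^2 - d - 2) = (d - 2)^2*(d + 1)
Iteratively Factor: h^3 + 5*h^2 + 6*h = (h + 2)*(h^2 + 3*h) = (h + 2)*(h + 3)*(h)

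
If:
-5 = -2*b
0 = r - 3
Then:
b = 5/2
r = 3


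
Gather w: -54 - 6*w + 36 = -6*w - 18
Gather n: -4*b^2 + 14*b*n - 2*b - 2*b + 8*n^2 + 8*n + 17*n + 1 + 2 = -4*b^2 - 4*b + 8*n^2 + n*(14*b + 25) + 3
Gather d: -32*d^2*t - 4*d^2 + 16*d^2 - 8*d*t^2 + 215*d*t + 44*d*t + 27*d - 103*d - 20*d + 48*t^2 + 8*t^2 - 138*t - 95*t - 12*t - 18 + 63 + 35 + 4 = d^2*(12 - 32*t) + d*(-8*t^2 + 259*t - 96) + 56*t^2 - 245*t + 84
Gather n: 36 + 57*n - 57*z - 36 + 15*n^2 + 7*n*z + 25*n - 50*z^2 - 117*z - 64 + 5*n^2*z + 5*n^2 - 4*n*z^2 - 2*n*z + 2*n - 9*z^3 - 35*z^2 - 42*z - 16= n^2*(5*z + 20) + n*(-4*z^2 + 5*z + 84) - 9*z^3 - 85*z^2 - 216*z - 80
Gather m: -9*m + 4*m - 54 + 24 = -5*m - 30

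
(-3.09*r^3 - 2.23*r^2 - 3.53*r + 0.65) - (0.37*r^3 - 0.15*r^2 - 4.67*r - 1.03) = -3.46*r^3 - 2.08*r^2 + 1.14*r + 1.68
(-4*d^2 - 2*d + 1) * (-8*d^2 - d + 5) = 32*d^4 + 20*d^3 - 26*d^2 - 11*d + 5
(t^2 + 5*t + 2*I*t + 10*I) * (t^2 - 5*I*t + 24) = t^4 + 5*t^3 - 3*I*t^3 + 34*t^2 - 15*I*t^2 + 170*t + 48*I*t + 240*I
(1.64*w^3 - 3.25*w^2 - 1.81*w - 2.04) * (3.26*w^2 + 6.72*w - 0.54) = 5.3464*w^5 + 0.425800000000001*w^4 - 28.6262*w^3 - 17.0586*w^2 - 12.7314*w + 1.1016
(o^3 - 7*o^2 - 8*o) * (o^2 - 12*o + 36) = o^5 - 19*o^4 + 112*o^3 - 156*o^2 - 288*o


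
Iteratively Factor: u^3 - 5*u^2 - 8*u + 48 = (u - 4)*(u^2 - u - 12) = (u - 4)*(u + 3)*(u - 4)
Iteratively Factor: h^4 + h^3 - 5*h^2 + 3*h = (h - 1)*(h^3 + 2*h^2 - 3*h) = (h - 1)^2*(h^2 + 3*h) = (h - 1)^2*(h + 3)*(h)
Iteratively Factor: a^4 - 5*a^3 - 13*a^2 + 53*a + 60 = (a + 3)*(a^3 - 8*a^2 + 11*a + 20) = (a - 5)*(a + 3)*(a^2 - 3*a - 4) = (a - 5)*(a - 4)*(a + 3)*(a + 1)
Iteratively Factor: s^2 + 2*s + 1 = (s + 1)*(s + 1)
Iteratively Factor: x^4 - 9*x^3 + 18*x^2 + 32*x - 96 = (x + 2)*(x^3 - 11*x^2 + 40*x - 48) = (x - 4)*(x + 2)*(x^2 - 7*x + 12) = (x - 4)*(x - 3)*(x + 2)*(x - 4)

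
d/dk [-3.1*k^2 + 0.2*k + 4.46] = 0.2 - 6.2*k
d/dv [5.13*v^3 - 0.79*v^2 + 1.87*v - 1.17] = 15.39*v^2 - 1.58*v + 1.87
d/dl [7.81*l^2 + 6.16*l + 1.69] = 15.62*l + 6.16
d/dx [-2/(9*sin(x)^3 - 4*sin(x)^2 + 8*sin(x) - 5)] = 2*(27*sin(x)^2 - 8*sin(x) + 8)*cos(x)/(9*sin(x)^3 - 4*sin(x)^2 + 8*sin(x) - 5)^2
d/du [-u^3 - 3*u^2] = 3*u*(-u - 2)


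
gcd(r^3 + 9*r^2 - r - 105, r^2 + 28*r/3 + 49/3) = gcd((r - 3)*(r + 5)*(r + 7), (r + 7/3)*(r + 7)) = r + 7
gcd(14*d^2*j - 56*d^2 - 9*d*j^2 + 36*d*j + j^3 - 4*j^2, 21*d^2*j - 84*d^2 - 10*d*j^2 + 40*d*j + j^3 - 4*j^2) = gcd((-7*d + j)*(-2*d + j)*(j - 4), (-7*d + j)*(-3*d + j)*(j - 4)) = 7*d*j - 28*d - j^2 + 4*j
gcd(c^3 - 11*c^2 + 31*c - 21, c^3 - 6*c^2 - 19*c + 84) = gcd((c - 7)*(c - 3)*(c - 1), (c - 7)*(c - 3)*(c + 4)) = c^2 - 10*c + 21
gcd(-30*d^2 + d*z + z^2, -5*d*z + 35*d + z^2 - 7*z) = -5*d + z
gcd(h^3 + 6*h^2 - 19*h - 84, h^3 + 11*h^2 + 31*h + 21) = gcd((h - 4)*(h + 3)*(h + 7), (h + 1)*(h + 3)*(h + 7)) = h^2 + 10*h + 21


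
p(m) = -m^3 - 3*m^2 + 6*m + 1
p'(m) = -3*m^2 - 6*m + 6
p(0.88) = 3.28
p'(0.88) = -1.60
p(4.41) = -116.65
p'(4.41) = -78.80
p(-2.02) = -15.12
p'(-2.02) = 5.88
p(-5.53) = 45.19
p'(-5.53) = -52.56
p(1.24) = 1.92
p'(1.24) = -6.05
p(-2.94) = -17.16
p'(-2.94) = -2.29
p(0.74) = 3.39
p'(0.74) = -0.08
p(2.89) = -30.85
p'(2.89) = -36.40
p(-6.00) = 73.00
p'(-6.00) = -66.00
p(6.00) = -287.00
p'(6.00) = -138.00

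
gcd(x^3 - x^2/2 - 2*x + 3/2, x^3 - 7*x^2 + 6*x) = x - 1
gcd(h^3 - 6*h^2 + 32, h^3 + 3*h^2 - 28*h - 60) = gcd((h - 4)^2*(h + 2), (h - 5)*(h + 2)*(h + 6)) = h + 2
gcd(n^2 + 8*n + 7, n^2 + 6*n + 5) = n + 1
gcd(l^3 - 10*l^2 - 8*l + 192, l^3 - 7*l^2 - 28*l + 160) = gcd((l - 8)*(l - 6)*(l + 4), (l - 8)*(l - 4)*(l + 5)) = l - 8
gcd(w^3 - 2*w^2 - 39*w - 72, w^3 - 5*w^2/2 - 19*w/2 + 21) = w + 3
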